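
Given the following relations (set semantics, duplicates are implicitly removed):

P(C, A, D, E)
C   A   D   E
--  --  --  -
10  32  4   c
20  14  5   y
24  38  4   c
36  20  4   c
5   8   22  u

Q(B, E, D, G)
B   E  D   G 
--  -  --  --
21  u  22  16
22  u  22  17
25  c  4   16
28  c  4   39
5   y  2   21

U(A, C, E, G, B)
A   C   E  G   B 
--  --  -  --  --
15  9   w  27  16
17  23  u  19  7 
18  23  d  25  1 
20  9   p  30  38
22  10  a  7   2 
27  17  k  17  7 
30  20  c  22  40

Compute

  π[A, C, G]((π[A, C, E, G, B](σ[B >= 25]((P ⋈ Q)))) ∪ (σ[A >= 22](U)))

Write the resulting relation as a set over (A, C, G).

P ⋈ Q (natural join on D, E): {(10, 32, 4, c, 25, 16), (10, 32, 4, c, 28, 39), (24, 38, 4, c, 25, 16), (24, 38, 4, c, 28, 39), (36, 20, 4, c, 25, 16), (36, 20, 4, c, 28, 39), (5, 8, 22, u, 21, 16), (5, 8, 22, u, 22, 17)}
Selection B >= 25: {(10, 32, 4, c, 25, 16), (10, 32, 4, c, 28, 39), (24, 38, 4, c, 25, 16), (24, 38, 4, c, 28, 39), (36, 20, 4, c, 25, 16), (36, 20, 4, c, 28, 39)}
π_{A, C, E, G, B} gives {(20, 36, c, 16, 25), (20, 36, c, 39, 28), (32, 10, c, 16, 25), (32, 10, c, 39, 28), (38, 24, c, 16, 25), (38, 24, c, 39, 28)}.
Selection A >= 22: {(22, 10, a, 7, 2), (27, 17, k, 17, 7), (30, 20, c, 22, 40)}
Taking the union: {(20, 36, c, 16, 25), (20, 36, c, 39, 28), (22, 10, a, 7, 2), (27, 17, k, 17, 7), (30, 20, c, 22, 40), (32, 10, c, 16, 25), (32, 10, c, 39, 28), (38, 24, c, 16, 25), (38, 24, c, 39, 28)}
π_{A, C, G} gives {(20, 36, 16), (20, 36, 39), (22, 10, 7), (27, 17, 17), (30, 20, 22), (32, 10, 16), (32, 10, 39), (38, 24, 16), (38, 24, 39)}.

{(20, 36, 16), (20, 36, 39), (22, 10, 7), (27, 17, 17), (30, 20, 22), (32, 10, 16), (32, 10, 39), (38, 24, 16), (38, 24, 39)}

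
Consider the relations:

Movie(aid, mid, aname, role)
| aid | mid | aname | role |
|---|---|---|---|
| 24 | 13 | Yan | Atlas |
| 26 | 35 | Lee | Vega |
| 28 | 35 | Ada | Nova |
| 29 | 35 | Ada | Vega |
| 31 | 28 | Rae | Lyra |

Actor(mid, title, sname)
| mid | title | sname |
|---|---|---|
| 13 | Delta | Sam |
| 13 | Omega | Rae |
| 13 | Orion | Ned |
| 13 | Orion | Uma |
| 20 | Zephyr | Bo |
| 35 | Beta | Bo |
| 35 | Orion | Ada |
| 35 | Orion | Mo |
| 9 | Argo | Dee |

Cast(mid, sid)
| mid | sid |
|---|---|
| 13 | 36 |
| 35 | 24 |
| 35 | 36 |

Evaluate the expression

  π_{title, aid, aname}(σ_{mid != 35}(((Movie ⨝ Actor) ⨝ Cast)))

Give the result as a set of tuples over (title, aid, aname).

{(Delta, 24, Yan), (Omega, 24, Yan), (Orion, 24, Yan)}

Joining Movie and Actor on mid yields {(24, 13, Yan, Atlas, Delta, Sam), (24, 13, Yan, Atlas, Omega, Rae), (24, 13, Yan, Atlas, Orion, Ned), (24, 13, Yan, Atlas, Orion, Uma), (26, 35, Lee, Vega, Beta, Bo), (26, 35, Lee, Vega, Orion, Ada), (26, 35, Lee, Vega, Orion, Mo), (28, 35, Ada, Nova, Beta, Bo), (28, 35, Ada, Nova, Orion, Ada), (28, 35, Ada, Nova, Orion, Mo), (29, 35, Ada, Vega, Beta, Bo), (29, 35, Ada, Vega, Orion, Ada), (29, 35, Ada, Vega, Orion, Mo)}.
Joining (Movie ⨝ Actor) and Cast on mid yields {(24, 13, Yan, Atlas, Delta, Sam, 36), (24, 13, Yan, Atlas, Omega, Rae, 36), (24, 13, Yan, Atlas, Orion, Ned, 36), (24, 13, Yan, Atlas, Orion, Uma, 36), (26, 35, Lee, Vega, Beta, Bo, 24), (26, 35, Lee, Vega, Beta, Bo, 36), (26, 35, Lee, Vega, Orion, Ada, 24), (26, 35, Lee, Vega, Orion, Ada, 36), (26, 35, Lee, Vega, Orion, Mo, 24), (26, 35, Lee, Vega, Orion, Mo, 36), (28, 35, Ada, Nova, Beta, Bo, 24), (28, 35, Ada, Nova, Beta, Bo, 36), (28, 35, Ada, Nova, Orion, Ada, 24), (28, 35, Ada, Nova, Orion, Ada, 36), (28, 35, Ada, Nova, Orion, Mo, 24), (28, 35, Ada, Nova, Orion, Mo, 36), (29, 35, Ada, Vega, Beta, Bo, 24), (29, 35, Ada, Vega, Beta, Bo, 36), (29, 35, Ada, Vega, Orion, Ada, 24), (29, 35, Ada, Vega, Orion, Ada, 36), (29, 35, Ada, Vega, Orion, Mo, 24), (29, 35, Ada, Vega, Orion, Mo, 36)}.
Selection mid != 35: {(24, 13, Yan, Atlas, Delta, Sam, 36), (24, 13, Yan, Atlas, Omega, Rae, 36), (24, 13, Yan, Atlas, Orion, Ned, 36), (24, 13, Yan, Atlas, Orion, Uma, 36)}
Projecting to title, aid, aname (1 duplicate(s) eliminated): {(Delta, 24, Yan), (Omega, 24, Yan), (Orion, 24, Yan)}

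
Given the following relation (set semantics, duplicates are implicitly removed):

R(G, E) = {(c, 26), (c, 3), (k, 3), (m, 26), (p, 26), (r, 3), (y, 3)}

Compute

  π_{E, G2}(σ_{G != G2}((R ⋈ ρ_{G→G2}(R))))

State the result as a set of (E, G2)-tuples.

{(26, c), (26, m), (26, p), (3, c), (3, k), (3, r), (3, y)}

ρ[G→G2]: schema becomes (G2, E); tuples unchanged.
Joining R and ρ_{G→G2}(R) on E yields {(c, 26, c), (c, 26, m), (c, 26, p), (c, 3, c), (c, 3, k), (c, 3, r), (c, 3, y), (k, 3, c), (k, 3, k), (k, 3, r), (k, 3, y), (m, 26, c), (m, 26, m), (m, 26, p), (p, 26, c), (p, 26, m), (p, 26, p), (r, 3, c), (r, 3, k), (r, 3, r), (r, 3, y), (y, 3, c), (y, 3, k), (y, 3, r), (y, 3, y)}.
Apply σ_{G != G2}; surviving tuples: {(c, 26, m), (c, 26, p), (c, 3, k), (c, 3, r), (c, 3, y), (k, 3, c), (k, 3, r), (k, 3, y), (m, 26, c), (m, 26, p), (p, 26, c), (p, 26, m), (r, 3, c), (r, 3, k), (r, 3, y), (y, 3, c), (y, 3, k), (y, 3, r)}
π_{E, G2} gives {(26, c), (26, m), (26, p), (3, c), (3, k), (3, r), (3, y)} (11 duplicate(s) eliminated).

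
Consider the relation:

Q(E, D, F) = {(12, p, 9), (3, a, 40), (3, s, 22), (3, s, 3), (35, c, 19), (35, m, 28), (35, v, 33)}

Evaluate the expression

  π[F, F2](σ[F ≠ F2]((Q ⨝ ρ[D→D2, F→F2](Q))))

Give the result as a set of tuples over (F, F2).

{(19, 28), (19, 33), (22, 3), (22, 40), (28, 19), (28, 33), (3, 22), (3, 40), (33, 19), (33, 28), (40, 22), (40, 3)}

ρ[D→D2, F→F2]: schema becomes (E, D2, F2); tuples unchanged.
Joining Q and ρ[D→D2, F→F2](Q) on E yields {(12, p, 9, p, 9), (3, a, 40, a, 40), (3, a, 40, s, 22), (3, a, 40, s, 3), (3, s, 22, a, 40), (3, s, 22, s, 22), (3, s, 22, s, 3), (3, s, 3, a, 40), (3, s, 3, s, 22), (3, s, 3, s, 3), (35, c, 19, c, 19), (35, c, 19, m, 28), (35, c, 19, v, 33), (35, m, 28, c, 19), (35, m, 28, m, 28), (35, m, 28, v, 33), (35, v, 33, c, 19), (35, v, 33, m, 28), (35, v, 33, v, 33)}.
Apply σ_{F ≠ F2}; surviving tuples: {(3, a, 40, s, 22), (3, a, 40, s, 3), (3, s, 22, a, 40), (3, s, 22, s, 3), (3, s, 3, a, 40), (3, s, 3, s, 22), (35, c, 19, m, 28), (35, c, 19, v, 33), (35, m, 28, c, 19), (35, m, 28, v, 33), (35, v, 33, c, 19), (35, v, 33, m, 28)}
Projecting to F, F2: {(19, 28), (19, 33), (22, 3), (22, 40), (28, 19), (28, 33), (3, 22), (3, 40), (33, 19), (33, 28), (40, 22), (40, 3)}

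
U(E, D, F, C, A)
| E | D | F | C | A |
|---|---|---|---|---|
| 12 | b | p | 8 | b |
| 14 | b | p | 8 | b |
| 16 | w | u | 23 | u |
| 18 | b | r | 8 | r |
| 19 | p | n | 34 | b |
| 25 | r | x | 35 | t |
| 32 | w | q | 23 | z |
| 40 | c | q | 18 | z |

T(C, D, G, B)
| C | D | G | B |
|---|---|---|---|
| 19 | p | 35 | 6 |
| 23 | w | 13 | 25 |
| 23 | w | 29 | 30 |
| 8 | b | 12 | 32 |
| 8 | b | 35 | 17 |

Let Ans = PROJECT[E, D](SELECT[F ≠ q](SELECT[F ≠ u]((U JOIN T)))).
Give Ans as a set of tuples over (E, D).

{(12, b), (14, b), (18, b)}

Natural join on D, C: {(12, b, p, 8, b, 12, 32), (12, b, p, 8, b, 35, 17), (14, b, p, 8, b, 12, 32), (14, b, p, 8, b, 35, 17), (16, w, u, 23, u, 13, 25), (16, w, u, 23, u, 29, 30), (18, b, r, 8, r, 12, 32), (18, b, r, 8, r, 35, 17), (32, w, q, 23, z, 13, 25), (32, w, q, 23, z, 29, 30)}
Apply σ_{F ≠ u}; surviving tuples: {(12, b, p, 8, b, 12, 32), (12, b, p, 8, b, 35, 17), (14, b, p, 8, b, 12, 32), (14, b, p, 8, b, 35, 17), (18, b, r, 8, r, 12, 32), (18, b, r, 8, r, 35, 17), (32, w, q, 23, z, 13, 25), (32, w, q, 23, z, 29, 30)}
Apply σ_{F ≠ q}; surviving tuples: {(12, b, p, 8, b, 12, 32), (12, b, p, 8, b, 35, 17), (14, b, p, 8, b, 12, 32), (14, b, p, 8, b, 35, 17), (18, b, r, 8, r, 12, 32), (18, b, r, 8, r, 35, 17)}
Keep only column(s) E, D (3 duplicate(s) eliminated): {(12, b), (14, b), (18, b)}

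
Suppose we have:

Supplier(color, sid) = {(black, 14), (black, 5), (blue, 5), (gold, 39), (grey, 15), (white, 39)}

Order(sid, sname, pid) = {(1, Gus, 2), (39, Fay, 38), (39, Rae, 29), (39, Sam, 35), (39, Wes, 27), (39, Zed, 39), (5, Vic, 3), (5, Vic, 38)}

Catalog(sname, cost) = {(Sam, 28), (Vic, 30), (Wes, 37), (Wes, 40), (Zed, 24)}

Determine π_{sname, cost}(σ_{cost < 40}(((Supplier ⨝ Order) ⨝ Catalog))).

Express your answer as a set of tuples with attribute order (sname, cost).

{(Sam, 28), (Vic, 30), (Wes, 37), (Zed, 24)}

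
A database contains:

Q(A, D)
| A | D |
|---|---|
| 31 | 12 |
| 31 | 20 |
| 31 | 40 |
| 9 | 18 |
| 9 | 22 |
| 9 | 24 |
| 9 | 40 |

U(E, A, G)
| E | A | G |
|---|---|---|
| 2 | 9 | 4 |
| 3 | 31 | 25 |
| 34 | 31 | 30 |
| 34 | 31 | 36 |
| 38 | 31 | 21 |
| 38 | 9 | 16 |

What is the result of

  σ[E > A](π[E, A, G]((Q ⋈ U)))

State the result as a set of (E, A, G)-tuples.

Joining Q and U on A yields {(31, 12, 3, 25), (31, 12, 34, 30), (31, 12, 34, 36), (31, 12, 38, 21), (31, 20, 3, 25), (31, 20, 34, 30), (31, 20, 34, 36), (31, 20, 38, 21), (31, 40, 3, 25), (31, 40, 34, 30), (31, 40, 34, 36), (31, 40, 38, 21), (9, 18, 2, 4), (9, 18, 38, 16), (9, 22, 2, 4), (9, 22, 38, 16), (9, 24, 2, 4), (9, 24, 38, 16), (9, 40, 2, 4), (9, 40, 38, 16)}.
π[E, A, G]: project onto (E, A, G) (14 duplicate(s) eliminated) → {(2, 9, 4), (3, 31, 25), (34, 31, 30), (34, 31, 36), (38, 31, 21), (38, 9, 16)}
Apply σ_{E > A}; surviving tuples: {(34, 31, 30), (34, 31, 36), (38, 31, 21), (38, 9, 16)}

{(34, 31, 30), (34, 31, 36), (38, 31, 21), (38, 9, 16)}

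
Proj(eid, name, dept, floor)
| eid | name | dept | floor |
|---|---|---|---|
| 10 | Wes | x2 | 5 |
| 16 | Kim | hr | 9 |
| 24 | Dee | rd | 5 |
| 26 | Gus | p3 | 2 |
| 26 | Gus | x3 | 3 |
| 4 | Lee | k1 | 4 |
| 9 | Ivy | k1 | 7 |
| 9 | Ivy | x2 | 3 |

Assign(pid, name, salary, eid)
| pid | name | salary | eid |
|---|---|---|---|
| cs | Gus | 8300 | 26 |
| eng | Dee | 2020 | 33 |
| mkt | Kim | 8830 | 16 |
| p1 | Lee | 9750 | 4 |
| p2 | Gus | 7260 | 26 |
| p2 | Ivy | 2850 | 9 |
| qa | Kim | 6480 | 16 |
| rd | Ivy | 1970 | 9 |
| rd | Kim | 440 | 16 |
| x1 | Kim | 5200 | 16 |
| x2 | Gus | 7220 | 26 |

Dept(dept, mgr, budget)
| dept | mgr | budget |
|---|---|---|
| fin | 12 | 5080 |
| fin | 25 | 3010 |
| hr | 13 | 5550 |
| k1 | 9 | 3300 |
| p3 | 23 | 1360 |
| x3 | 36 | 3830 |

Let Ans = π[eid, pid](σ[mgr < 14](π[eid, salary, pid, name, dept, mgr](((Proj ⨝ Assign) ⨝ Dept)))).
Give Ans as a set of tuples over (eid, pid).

{(16, mkt), (16, qa), (16, rd), (16, x1), (4, p1), (9, p2), (9, rd)}

Joining Proj and Assign on eid, name yields {(16, Kim, hr, 9, mkt, 8830), (16, Kim, hr, 9, qa, 6480), (16, Kim, hr, 9, rd, 440), (16, Kim, hr, 9, x1, 5200), (26, Gus, p3, 2, cs, 8300), (26, Gus, p3, 2, p2, 7260), (26, Gus, p3, 2, x2, 7220), (26, Gus, x3, 3, cs, 8300), (26, Gus, x3, 3, p2, 7260), (26, Gus, x3, 3, x2, 7220), (4, Lee, k1, 4, p1, 9750), (9, Ivy, k1, 7, p2, 2850), (9, Ivy, k1, 7, rd, 1970), (9, Ivy, x2, 3, p2, 2850), (9, Ivy, x2, 3, rd, 1970)}.
Joining (Proj ⨝ Assign) and Dept on dept yields {(16, Kim, hr, 9, mkt, 8830, 13, 5550), (16, Kim, hr, 9, qa, 6480, 13, 5550), (16, Kim, hr, 9, rd, 440, 13, 5550), (16, Kim, hr, 9, x1, 5200, 13, 5550), (26, Gus, p3, 2, cs, 8300, 23, 1360), (26, Gus, p3, 2, p2, 7260, 23, 1360), (26, Gus, p3, 2, x2, 7220, 23, 1360), (26, Gus, x3, 3, cs, 8300, 36, 3830), (26, Gus, x3, 3, p2, 7260, 36, 3830), (26, Gus, x3, 3, x2, 7220, 36, 3830), (4, Lee, k1, 4, p1, 9750, 9, 3300), (9, Ivy, k1, 7, p2, 2850, 9, 3300), (9, Ivy, k1, 7, rd, 1970, 9, 3300)}.
π_{eid, salary, pid, name, dept, mgr} gives {(16, 440, rd, Kim, hr, 13), (16, 5200, x1, Kim, hr, 13), (16, 6480, qa, Kim, hr, 13), (16, 8830, mkt, Kim, hr, 13), (26, 7220, x2, Gus, p3, 23), (26, 7220, x2, Gus, x3, 36), (26, 7260, p2, Gus, p3, 23), (26, 7260, p2, Gus, x3, 36), (26, 8300, cs, Gus, p3, 23), (26, 8300, cs, Gus, x3, 36), (4, 9750, p1, Lee, k1, 9), (9, 1970, rd, Ivy, k1, 9), (9, 2850, p2, Ivy, k1, 9)}.
Apply σ_{mgr < 14}; surviving tuples: {(16, 440, rd, Kim, hr, 13), (16, 5200, x1, Kim, hr, 13), (16, 6480, qa, Kim, hr, 13), (16, 8830, mkt, Kim, hr, 13), (4, 9750, p1, Lee, k1, 9), (9, 1970, rd, Ivy, k1, 9), (9, 2850, p2, Ivy, k1, 9)}
π_{eid, pid} gives {(16, mkt), (16, qa), (16, rd), (16, x1), (4, p1), (9, p2), (9, rd)}.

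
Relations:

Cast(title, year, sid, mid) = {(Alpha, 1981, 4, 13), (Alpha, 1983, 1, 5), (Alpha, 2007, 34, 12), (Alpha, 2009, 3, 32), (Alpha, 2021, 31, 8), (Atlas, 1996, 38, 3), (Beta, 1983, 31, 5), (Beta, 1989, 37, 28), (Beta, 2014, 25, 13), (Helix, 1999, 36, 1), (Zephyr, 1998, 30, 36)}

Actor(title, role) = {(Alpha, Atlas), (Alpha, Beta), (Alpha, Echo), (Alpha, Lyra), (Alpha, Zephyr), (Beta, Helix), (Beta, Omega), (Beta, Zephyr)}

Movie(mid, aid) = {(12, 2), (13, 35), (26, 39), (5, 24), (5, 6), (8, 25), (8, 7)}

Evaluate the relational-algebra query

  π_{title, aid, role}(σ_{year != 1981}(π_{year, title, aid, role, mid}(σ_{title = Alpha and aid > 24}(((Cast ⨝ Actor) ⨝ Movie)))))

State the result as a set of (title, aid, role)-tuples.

{(Alpha, 25, Atlas), (Alpha, 25, Beta), (Alpha, 25, Echo), (Alpha, 25, Lyra), (Alpha, 25, Zephyr)}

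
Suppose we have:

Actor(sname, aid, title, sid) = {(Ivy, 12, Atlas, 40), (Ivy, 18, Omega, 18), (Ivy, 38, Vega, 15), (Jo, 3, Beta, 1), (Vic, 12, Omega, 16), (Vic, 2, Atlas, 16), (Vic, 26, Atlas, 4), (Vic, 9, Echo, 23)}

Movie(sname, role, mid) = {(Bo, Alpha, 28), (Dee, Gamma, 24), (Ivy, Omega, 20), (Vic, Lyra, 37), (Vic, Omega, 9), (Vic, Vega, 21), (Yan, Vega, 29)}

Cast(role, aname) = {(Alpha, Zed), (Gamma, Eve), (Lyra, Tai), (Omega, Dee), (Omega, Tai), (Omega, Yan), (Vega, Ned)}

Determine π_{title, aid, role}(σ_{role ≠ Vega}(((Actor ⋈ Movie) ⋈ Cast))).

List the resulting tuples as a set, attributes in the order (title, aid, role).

Joining Actor and Movie on sname yields {(Ivy, 12, Atlas, 40, Omega, 20), (Ivy, 18, Omega, 18, Omega, 20), (Ivy, 38, Vega, 15, Omega, 20), (Vic, 12, Omega, 16, Lyra, 37), (Vic, 12, Omega, 16, Omega, 9), (Vic, 12, Omega, 16, Vega, 21), (Vic, 2, Atlas, 16, Lyra, 37), (Vic, 2, Atlas, 16, Omega, 9), (Vic, 2, Atlas, 16, Vega, 21), (Vic, 26, Atlas, 4, Lyra, 37), (Vic, 26, Atlas, 4, Omega, 9), (Vic, 26, Atlas, 4, Vega, 21), (Vic, 9, Echo, 23, Lyra, 37), (Vic, 9, Echo, 23, Omega, 9), (Vic, 9, Echo, 23, Vega, 21)}.
Joining (Actor ⋈ Movie) and Cast on role yields {(Ivy, 12, Atlas, 40, Omega, 20, Dee), (Ivy, 12, Atlas, 40, Omega, 20, Tai), (Ivy, 12, Atlas, 40, Omega, 20, Yan), (Ivy, 18, Omega, 18, Omega, 20, Dee), (Ivy, 18, Omega, 18, Omega, 20, Tai), (Ivy, 18, Omega, 18, Omega, 20, Yan), (Ivy, 38, Vega, 15, Omega, 20, Dee), (Ivy, 38, Vega, 15, Omega, 20, Tai), (Ivy, 38, Vega, 15, Omega, 20, Yan), (Vic, 12, Omega, 16, Lyra, 37, Tai), (Vic, 12, Omega, 16, Omega, 9, Dee), (Vic, 12, Omega, 16, Omega, 9, Tai), (Vic, 12, Omega, 16, Omega, 9, Yan), (Vic, 12, Omega, 16, Vega, 21, Ned), (Vic, 2, Atlas, 16, Lyra, 37, Tai), (Vic, 2, Atlas, 16, Omega, 9, Dee), (Vic, 2, Atlas, 16, Omega, 9, Tai), (Vic, 2, Atlas, 16, Omega, 9, Yan), (Vic, 2, Atlas, 16, Vega, 21, Ned), (Vic, 26, Atlas, 4, Lyra, 37, Tai), (Vic, 26, Atlas, 4, Omega, 9, Dee), (Vic, 26, Atlas, 4, Omega, 9, Tai), (Vic, 26, Atlas, 4, Omega, 9, Yan), (Vic, 26, Atlas, 4, Vega, 21, Ned), (Vic, 9, Echo, 23, Lyra, 37, Tai), (Vic, 9, Echo, 23, Omega, 9, Dee), (Vic, 9, Echo, 23, Omega, 9, Tai), (Vic, 9, Echo, 23, Omega, 9, Yan), (Vic, 9, Echo, 23, Vega, 21, Ned)}.
σ[role ≠ Vega]: keep tuples satisfying role ≠ Vega → {(Ivy, 12, Atlas, 40, Omega, 20, Dee), (Ivy, 12, Atlas, 40, Omega, 20, Tai), (Ivy, 12, Atlas, 40, Omega, 20, Yan), (Ivy, 18, Omega, 18, Omega, 20, Dee), (Ivy, 18, Omega, 18, Omega, 20, Tai), (Ivy, 18, Omega, 18, Omega, 20, Yan), (Ivy, 38, Vega, 15, Omega, 20, Dee), (Ivy, 38, Vega, 15, Omega, 20, Tai), (Ivy, 38, Vega, 15, Omega, 20, Yan), (Vic, 12, Omega, 16, Lyra, 37, Tai), (Vic, 12, Omega, 16, Omega, 9, Dee), (Vic, 12, Omega, 16, Omega, 9, Tai), (Vic, 12, Omega, 16, Omega, 9, Yan), (Vic, 2, Atlas, 16, Lyra, 37, Tai), (Vic, 2, Atlas, 16, Omega, 9, Dee), (Vic, 2, Atlas, 16, Omega, 9, Tai), (Vic, 2, Atlas, 16, Omega, 9, Yan), (Vic, 26, Atlas, 4, Lyra, 37, Tai), (Vic, 26, Atlas, 4, Omega, 9, Dee), (Vic, 26, Atlas, 4, Omega, 9, Tai), (Vic, 26, Atlas, 4, Omega, 9, Yan), (Vic, 9, Echo, 23, Lyra, 37, Tai), (Vic, 9, Echo, 23, Omega, 9, Dee), (Vic, 9, Echo, 23, Omega, 9, Tai), (Vic, 9, Echo, 23, Omega, 9, Yan)}
π_{title, aid, role} gives {(Atlas, 12, Omega), (Atlas, 2, Lyra), (Atlas, 2, Omega), (Atlas, 26, Lyra), (Atlas, 26, Omega), (Echo, 9, Lyra), (Echo, 9, Omega), (Omega, 12, Lyra), (Omega, 12, Omega), (Omega, 18, Omega), (Vega, 38, Omega)} (14 duplicate(s) eliminated).

{(Atlas, 12, Omega), (Atlas, 2, Lyra), (Atlas, 2, Omega), (Atlas, 26, Lyra), (Atlas, 26, Omega), (Echo, 9, Lyra), (Echo, 9, Omega), (Omega, 12, Lyra), (Omega, 12, Omega), (Omega, 18, Omega), (Vega, 38, Omega)}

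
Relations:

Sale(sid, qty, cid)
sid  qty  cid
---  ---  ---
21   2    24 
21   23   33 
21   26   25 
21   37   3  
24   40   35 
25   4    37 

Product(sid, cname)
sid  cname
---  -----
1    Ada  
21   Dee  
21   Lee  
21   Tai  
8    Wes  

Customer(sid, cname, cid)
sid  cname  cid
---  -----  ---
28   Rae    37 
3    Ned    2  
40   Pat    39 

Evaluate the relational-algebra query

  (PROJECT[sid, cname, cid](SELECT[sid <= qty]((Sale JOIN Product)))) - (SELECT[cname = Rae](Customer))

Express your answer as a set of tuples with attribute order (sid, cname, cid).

{(21, Dee, 25), (21, Dee, 3), (21, Dee, 33), (21, Lee, 25), (21, Lee, 3), (21, Lee, 33), (21, Tai, 25), (21, Tai, 3), (21, Tai, 33)}

Natural join on sid: {(21, 2, 24, Dee), (21, 2, 24, Lee), (21, 2, 24, Tai), (21, 23, 33, Dee), (21, 23, 33, Lee), (21, 23, 33, Tai), (21, 26, 25, Dee), (21, 26, 25, Lee), (21, 26, 25, Tai), (21, 37, 3, Dee), (21, 37, 3, Lee), (21, 37, 3, Tai)}
Filtering on sid <= qty leaves {(21, 23, 33, Dee), (21, 23, 33, Lee), (21, 23, 33, Tai), (21, 26, 25, Dee), (21, 26, 25, Lee), (21, 26, 25, Tai), (21, 37, 3, Dee), (21, 37, 3, Lee), (21, 37, 3, Tai)}.
π[sid, cname, cid]: project onto (sid, cname, cid) → {(21, Dee, 25), (21, Dee, 3), (21, Dee, 33), (21, Lee, 25), (21, Lee, 3), (21, Lee, 33), (21, Tai, 25), (21, Tai, 3), (21, Tai, 33)}
Filtering on cname = Rae leaves {(28, Rae, 37)}.
Taking the difference: {(21, Dee, 25), (21, Dee, 3), (21, Dee, 33), (21, Lee, 25), (21, Lee, 3), (21, Lee, 33), (21, Tai, 25), (21, Tai, 3), (21, Tai, 33)}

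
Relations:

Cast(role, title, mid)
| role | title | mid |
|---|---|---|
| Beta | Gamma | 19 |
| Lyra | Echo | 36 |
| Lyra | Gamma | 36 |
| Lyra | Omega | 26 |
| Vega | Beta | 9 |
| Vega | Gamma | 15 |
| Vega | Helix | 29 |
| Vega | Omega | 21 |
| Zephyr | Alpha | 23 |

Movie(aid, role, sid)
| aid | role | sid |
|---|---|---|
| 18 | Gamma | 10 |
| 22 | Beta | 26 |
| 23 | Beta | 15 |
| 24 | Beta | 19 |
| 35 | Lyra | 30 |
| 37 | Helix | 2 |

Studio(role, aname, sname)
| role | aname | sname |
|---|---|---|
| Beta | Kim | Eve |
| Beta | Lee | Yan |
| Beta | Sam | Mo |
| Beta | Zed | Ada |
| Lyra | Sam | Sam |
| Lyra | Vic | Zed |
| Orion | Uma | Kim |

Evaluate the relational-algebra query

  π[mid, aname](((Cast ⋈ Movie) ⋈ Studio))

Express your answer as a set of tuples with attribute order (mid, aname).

Joining Cast and Movie on role yields {(Beta, Gamma, 19, 22, 26), (Beta, Gamma, 19, 23, 15), (Beta, Gamma, 19, 24, 19), (Lyra, Echo, 36, 35, 30), (Lyra, Gamma, 36, 35, 30), (Lyra, Omega, 26, 35, 30)}.
Joining (Cast ⋈ Movie) and Studio on role yields {(Beta, Gamma, 19, 22, 26, Kim, Eve), (Beta, Gamma, 19, 22, 26, Lee, Yan), (Beta, Gamma, 19, 22, 26, Sam, Mo), (Beta, Gamma, 19, 22, 26, Zed, Ada), (Beta, Gamma, 19, 23, 15, Kim, Eve), (Beta, Gamma, 19, 23, 15, Lee, Yan), (Beta, Gamma, 19, 23, 15, Sam, Mo), (Beta, Gamma, 19, 23, 15, Zed, Ada), (Beta, Gamma, 19, 24, 19, Kim, Eve), (Beta, Gamma, 19, 24, 19, Lee, Yan), (Beta, Gamma, 19, 24, 19, Sam, Mo), (Beta, Gamma, 19, 24, 19, Zed, Ada), (Lyra, Echo, 36, 35, 30, Sam, Sam), (Lyra, Echo, 36, 35, 30, Vic, Zed), (Lyra, Gamma, 36, 35, 30, Sam, Sam), (Lyra, Gamma, 36, 35, 30, Vic, Zed), (Lyra, Omega, 26, 35, 30, Sam, Sam), (Lyra, Omega, 26, 35, 30, Vic, Zed)}.
π_{mid, aname} gives {(19, Kim), (19, Lee), (19, Sam), (19, Zed), (26, Sam), (26, Vic), (36, Sam), (36, Vic)} (10 duplicate(s) eliminated).

{(19, Kim), (19, Lee), (19, Sam), (19, Zed), (26, Sam), (26, Vic), (36, Sam), (36, Vic)}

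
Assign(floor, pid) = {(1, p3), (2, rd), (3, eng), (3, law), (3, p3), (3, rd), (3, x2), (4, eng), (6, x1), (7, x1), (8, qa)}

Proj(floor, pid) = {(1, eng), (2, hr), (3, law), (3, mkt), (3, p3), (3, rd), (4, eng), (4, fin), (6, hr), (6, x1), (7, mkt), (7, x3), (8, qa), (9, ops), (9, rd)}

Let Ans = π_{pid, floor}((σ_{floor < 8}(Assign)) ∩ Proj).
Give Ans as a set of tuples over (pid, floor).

Apply σ_{floor < 8}; surviving tuples: {(1, p3), (2, rd), (3, eng), (3, law), (3, p3), (3, rd), (3, x2), (4, eng), (6, x1), (7, x1)}
Intersection: {(1, p3), (2, rd), (3, eng), (3, law), (3, p3), (3, rd), (3, x2), (4, eng), (6, x1), (7, x1)} with {(1, eng), (2, hr), (3, law), (3, mkt), (3, p3), (3, rd), (4, eng), (4, fin), (6, hr), (6, x1), (7, mkt), (7, x3), (8, qa), (9, ops), (9, rd)} → {(3, law), (3, p3), (3, rd), (4, eng), (6, x1)}
Projecting to pid, floor: {(eng, 4), (law, 3), (p3, 3), (rd, 3), (x1, 6)}

{(eng, 4), (law, 3), (p3, 3), (rd, 3), (x1, 6)}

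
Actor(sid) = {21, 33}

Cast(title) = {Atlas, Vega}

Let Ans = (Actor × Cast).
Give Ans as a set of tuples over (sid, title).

{(21, Atlas), (21, Vega), (33, Atlas), (33, Vega)}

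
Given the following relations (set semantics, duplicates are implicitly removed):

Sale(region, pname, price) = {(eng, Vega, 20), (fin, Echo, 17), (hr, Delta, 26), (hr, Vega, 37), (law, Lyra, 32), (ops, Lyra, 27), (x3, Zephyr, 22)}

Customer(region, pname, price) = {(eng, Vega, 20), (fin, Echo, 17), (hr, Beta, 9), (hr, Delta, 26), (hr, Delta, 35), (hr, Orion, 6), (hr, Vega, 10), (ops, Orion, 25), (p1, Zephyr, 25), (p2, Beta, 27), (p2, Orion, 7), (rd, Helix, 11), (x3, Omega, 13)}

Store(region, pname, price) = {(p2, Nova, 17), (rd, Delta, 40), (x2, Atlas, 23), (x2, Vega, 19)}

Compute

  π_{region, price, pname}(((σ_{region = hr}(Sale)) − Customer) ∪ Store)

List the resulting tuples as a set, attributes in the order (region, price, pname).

σ[region = hr]: keep tuples satisfying region = hr → {(hr, Delta, 26), (hr, Vega, 37)}
Difference: {(hr, Delta, 26), (hr, Vega, 37)} with {(eng, Vega, 20), (fin, Echo, 17), (hr, Beta, 9), (hr, Delta, 26), (hr, Delta, 35), (hr, Orion, 6), (hr, Vega, 10), (ops, Orion, 25), (p1, Zephyr, 25), (p2, Beta, 27), (p2, Orion, 7), (rd, Helix, 11), (x3, Omega, 13)} → {(hr, Vega, 37)}
Union: {(hr, Vega, 37)} with {(p2, Nova, 17), (rd, Delta, 40), (x2, Atlas, 23), (x2, Vega, 19)} → {(hr, Vega, 37), (p2, Nova, 17), (rd, Delta, 40), (x2, Atlas, 23), (x2, Vega, 19)}
Keep only column(s) region, price, pname: {(hr, 37, Vega), (p2, 17, Nova), (rd, 40, Delta), (x2, 19, Vega), (x2, 23, Atlas)}

{(hr, 37, Vega), (p2, 17, Nova), (rd, 40, Delta), (x2, 19, Vega), (x2, 23, Atlas)}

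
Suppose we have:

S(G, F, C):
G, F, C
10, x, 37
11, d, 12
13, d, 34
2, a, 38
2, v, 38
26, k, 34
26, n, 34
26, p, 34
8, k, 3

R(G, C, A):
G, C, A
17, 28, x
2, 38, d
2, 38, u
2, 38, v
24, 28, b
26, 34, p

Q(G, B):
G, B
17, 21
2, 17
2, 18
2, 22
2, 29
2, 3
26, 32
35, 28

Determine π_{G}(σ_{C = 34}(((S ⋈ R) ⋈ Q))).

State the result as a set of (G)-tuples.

Joining S and R on G, C yields {(2, a, 38, d), (2, a, 38, u), (2, a, 38, v), (2, v, 38, d), (2, v, 38, u), (2, v, 38, v), (26, k, 34, p), (26, n, 34, p), (26, p, 34, p)}.
Joining (S ⋈ R) and Q on G yields {(2, a, 38, d, 17), (2, a, 38, d, 18), (2, a, 38, d, 22), (2, a, 38, d, 29), (2, a, 38, d, 3), (2, a, 38, u, 17), (2, a, 38, u, 18), (2, a, 38, u, 22), (2, a, 38, u, 29), (2, a, 38, u, 3), (2, a, 38, v, 17), (2, a, 38, v, 18), (2, a, 38, v, 22), (2, a, 38, v, 29), (2, a, 38, v, 3), (2, v, 38, d, 17), (2, v, 38, d, 18), (2, v, 38, d, 22), (2, v, 38, d, 29), (2, v, 38, d, 3), (2, v, 38, u, 17), (2, v, 38, u, 18), (2, v, 38, u, 22), (2, v, 38, u, 29), (2, v, 38, u, 3), (2, v, 38, v, 17), (2, v, 38, v, 18), (2, v, 38, v, 22), (2, v, 38, v, 29), (2, v, 38, v, 3), (26, k, 34, p, 32), (26, n, 34, p, 32), (26, p, 34, p, 32)}.
σ[C = 34]: keep tuples satisfying C = 34 → {(26, k, 34, p, 32), (26, n, 34, p, 32), (26, p, 34, p, 32)}
Projecting to G (2 duplicate(s) eliminated): {26}

{26}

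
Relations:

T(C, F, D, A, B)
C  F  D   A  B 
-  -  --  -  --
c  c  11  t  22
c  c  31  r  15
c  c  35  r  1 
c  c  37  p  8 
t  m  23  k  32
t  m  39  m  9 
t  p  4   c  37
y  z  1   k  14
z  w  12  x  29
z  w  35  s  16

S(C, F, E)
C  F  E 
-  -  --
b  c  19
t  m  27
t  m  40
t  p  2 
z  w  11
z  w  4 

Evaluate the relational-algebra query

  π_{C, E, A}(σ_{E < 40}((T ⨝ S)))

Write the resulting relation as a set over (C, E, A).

Natural join on C, F: {(t, m, 23, k, 32, 27), (t, m, 23, k, 32, 40), (t, m, 39, m, 9, 27), (t, m, 39, m, 9, 40), (t, p, 4, c, 37, 2), (z, w, 12, x, 29, 11), (z, w, 12, x, 29, 4), (z, w, 35, s, 16, 11), (z, w, 35, s, 16, 4)}
Apply σ_{E < 40}; surviving tuples: {(t, m, 23, k, 32, 27), (t, m, 39, m, 9, 27), (t, p, 4, c, 37, 2), (z, w, 12, x, 29, 11), (z, w, 12, x, 29, 4), (z, w, 35, s, 16, 11), (z, w, 35, s, 16, 4)}
Projecting to C, E, A: {(t, 2, c), (t, 27, k), (t, 27, m), (z, 11, s), (z, 11, x), (z, 4, s), (z, 4, x)}

{(t, 2, c), (t, 27, k), (t, 27, m), (z, 11, s), (z, 11, x), (z, 4, s), (z, 4, x)}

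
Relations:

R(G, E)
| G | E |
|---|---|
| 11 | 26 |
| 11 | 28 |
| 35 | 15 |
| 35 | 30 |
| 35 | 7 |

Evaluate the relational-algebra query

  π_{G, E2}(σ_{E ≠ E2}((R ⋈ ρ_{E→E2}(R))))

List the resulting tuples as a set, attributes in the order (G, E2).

ρ[E→E2]: schema becomes (G, E2); tuples unchanged.
Natural join on G: {(11, 26, 26), (11, 26, 28), (11, 28, 26), (11, 28, 28), (35, 15, 15), (35, 15, 30), (35, 15, 7), (35, 30, 15), (35, 30, 30), (35, 30, 7), (35, 7, 15), (35, 7, 30), (35, 7, 7)}
Filtering on E ≠ E2 leaves {(11, 26, 28), (11, 28, 26), (35, 15, 30), (35, 15, 7), (35, 30, 15), (35, 30, 7), (35, 7, 15), (35, 7, 30)}.
π_{G, E2} gives {(11, 26), (11, 28), (35, 15), (35, 30), (35, 7)} (3 duplicate(s) eliminated).

{(11, 26), (11, 28), (35, 15), (35, 30), (35, 7)}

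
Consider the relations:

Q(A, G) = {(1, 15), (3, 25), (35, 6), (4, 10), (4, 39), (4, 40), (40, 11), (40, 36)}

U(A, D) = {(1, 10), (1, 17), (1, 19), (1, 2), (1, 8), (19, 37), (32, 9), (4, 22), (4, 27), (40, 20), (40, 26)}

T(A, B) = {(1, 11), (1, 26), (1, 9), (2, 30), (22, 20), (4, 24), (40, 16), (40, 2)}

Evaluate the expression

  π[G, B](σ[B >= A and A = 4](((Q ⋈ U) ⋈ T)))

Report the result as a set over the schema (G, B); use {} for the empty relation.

{(10, 24), (39, 24), (40, 24)}

Joining Q and U on A yields {(1, 15, 10), (1, 15, 17), (1, 15, 19), (1, 15, 2), (1, 15, 8), (4, 10, 22), (4, 10, 27), (4, 39, 22), (4, 39, 27), (4, 40, 22), (4, 40, 27), (40, 11, 20), (40, 11, 26), (40, 36, 20), (40, 36, 26)}.
Joining (Q ⋈ U) and T on A yields {(1, 15, 10, 11), (1, 15, 10, 26), (1, 15, 10, 9), (1, 15, 17, 11), (1, 15, 17, 26), (1, 15, 17, 9), (1, 15, 19, 11), (1, 15, 19, 26), (1, 15, 19, 9), (1, 15, 2, 11), (1, 15, 2, 26), (1, 15, 2, 9), (1, 15, 8, 11), (1, 15, 8, 26), (1, 15, 8, 9), (4, 10, 22, 24), (4, 10, 27, 24), (4, 39, 22, 24), (4, 39, 27, 24), (4, 40, 22, 24), (4, 40, 27, 24), (40, 11, 20, 16), (40, 11, 20, 2), (40, 11, 26, 16), (40, 11, 26, 2), (40, 36, 20, 16), (40, 36, 20, 2), (40, 36, 26, 16), (40, 36, 26, 2)}.
σ[B >= A and A = 4]: keep tuples satisfying B >= A and A = 4 → {(4, 10, 22, 24), (4, 10, 27, 24), (4, 39, 22, 24), (4, 39, 27, 24), (4, 40, 22, 24), (4, 40, 27, 24)}
π[G, B]: project onto (G, B) (3 duplicate(s) eliminated) → {(10, 24), (39, 24), (40, 24)}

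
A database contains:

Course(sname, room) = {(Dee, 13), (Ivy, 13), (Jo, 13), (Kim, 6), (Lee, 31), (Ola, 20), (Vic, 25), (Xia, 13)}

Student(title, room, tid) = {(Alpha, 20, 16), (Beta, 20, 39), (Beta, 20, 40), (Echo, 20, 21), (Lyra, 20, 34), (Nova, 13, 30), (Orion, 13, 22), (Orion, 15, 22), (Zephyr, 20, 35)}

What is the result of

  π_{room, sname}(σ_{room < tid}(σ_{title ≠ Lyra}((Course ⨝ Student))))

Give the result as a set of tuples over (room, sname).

{(13, Dee), (13, Ivy), (13, Jo), (13, Xia), (20, Ola)}

Joining Course and Student on room yields {(Dee, 13, Nova, 30), (Dee, 13, Orion, 22), (Ivy, 13, Nova, 30), (Ivy, 13, Orion, 22), (Jo, 13, Nova, 30), (Jo, 13, Orion, 22), (Ola, 20, Alpha, 16), (Ola, 20, Beta, 39), (Ola, 20, Beta, 40), (Ola, 20, Echo, 21), (Ola, 20, Lyra, 34), (Ola, 20, Zephyr, 35), (Xia, 13, Nova, 30), (Xia, 13, Orion, 22)}.
Selection title ≠ Lyra: {(Dee, 13, Nova, 30), (Dee, 13, Orion, 22), (Ivy, 13, Nova, 30), (Ivy, 13, Orion, 22), (Jo, 13, Nova, 30), (Jo, 13, Orion, 22), (Ola, 20, Alpha, 16), (Ola, 20, Beta, 39), (Ola, 20, Beta, 40), (Ola, 20, Echo, 21), (Ola, 20, Zephyr, 35), (Xia, 13, Nova, 30), (Xia, 13, Orion, 22)}
Selection room < tid: {(Dee, 13, Nova, 30), (Dee, 13, Orion, 22), (Ivy, 13, Nova, 30), (Ivy, 13, Orion, 22), (Jo, 13, Nova, 30), (Jo, 13, Orion, 22), (Ola, 20, Beta, 39), (Ola, 20, Beta, 40), (Ola, 20, Echo, 21), (Ola, 20, Zephyr, 35), (Xia, 13, Nova, 30), (Xia, 13, Orion, 22)}
π[room, sname]: project onto (room, sname) (7 duplicate(s) eliminated) → {(13, Dee), (13, Ivy), (13, Jo), (13, Xia), (20, Ola)}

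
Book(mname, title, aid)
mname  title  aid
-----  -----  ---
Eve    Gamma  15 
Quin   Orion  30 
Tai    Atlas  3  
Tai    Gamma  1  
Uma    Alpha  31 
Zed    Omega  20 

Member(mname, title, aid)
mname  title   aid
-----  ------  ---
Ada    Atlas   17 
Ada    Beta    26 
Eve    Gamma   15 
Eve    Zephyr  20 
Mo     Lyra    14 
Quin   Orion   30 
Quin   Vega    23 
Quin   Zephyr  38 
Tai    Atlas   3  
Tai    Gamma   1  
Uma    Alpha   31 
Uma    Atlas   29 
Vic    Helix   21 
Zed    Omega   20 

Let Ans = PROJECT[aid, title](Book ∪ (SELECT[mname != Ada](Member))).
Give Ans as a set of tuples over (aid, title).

Apply σ_{mname != Ada}; surviving tuples: {(Eve, Gamma, 15), (Eve, Zephyr, 20), (Mo, Lyra, 14), (Quin, Orion, 30), (Quin, Vega, 23), (Quin, Zephyr, 38), (Tai, Atlas, 3), (Tai, Gamma, 1), (Uma, Alpha, 31), (Uma, Atlas, 29), (Vic, Helix, 21), (Zed, Omega, 20)}
Set union of the two operands is {(Eve, Gamma, 15), (Eve, Zephyr, 20), (Mo, Lyra, 14), (Quin, Orion, 30), (Quin, Vega, 23), (Quin, Zephyr, 38), (Tai, Atlas, 3), (Tai, Gamma, 1), (Uma, Alpha, 31), (Uma, Atlas, 29), (Vic, Helix, 21), (Zed, Omega, 20)}.
π_{aid, title} gives {(1, Gamma), (14, Lyra), (15, Gamma), (20, Omega), (20, Zephyr), (21, Helix), (23, Vega), (29, Atlas), (3, Atlas), (30, Orion), (31, Alpha), (38, Zephyr)}.

{(1, Gamma), (14, Lyra), (15, Gamma), (20, Omega), (20, Zephyr), (21, Helix), (23, Vega), (29, Atlas), (3, Atlas), (30, Orion), (31, Alpha), (38, Zephyr)}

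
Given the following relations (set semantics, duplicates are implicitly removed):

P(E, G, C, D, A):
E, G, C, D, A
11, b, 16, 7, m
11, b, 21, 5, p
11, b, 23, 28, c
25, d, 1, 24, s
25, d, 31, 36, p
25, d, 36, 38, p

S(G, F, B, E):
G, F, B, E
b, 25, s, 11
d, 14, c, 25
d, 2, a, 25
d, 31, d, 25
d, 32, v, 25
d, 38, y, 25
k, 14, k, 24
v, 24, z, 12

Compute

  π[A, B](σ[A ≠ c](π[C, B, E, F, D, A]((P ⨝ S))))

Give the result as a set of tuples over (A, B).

{(m, s), (p, a), (p, c), (p, d), (p, s), (p, v), (p, y), (s, a), (s, c), (s, d), (s, v), (s, y)}

P ⋈ S (natural join on E, G): {(11, b, 16, 7, m, 25, s), (11, b, 21, 5, p, 25, s), (11, b, 23, 28, c, 25, s), (25, d, 1, 24, s, 14, c), (25, d, 1, 24, s, 2, a), (25, d, 1, 24, s, 31, d), (25, d, 1, 24, s, 32, v), (25, d, 1, 24, s, 38, y), (25, d, 31, 36, p, 14, c), (25, d, 31, 36, p, 2, a), (25, d, 31, 36, p, 31, d), (25, d, 31, 36, p, 32, v), (25, d, 31, 36, p, 38, y), (25, d, 36, 38, p, 14, c), (25, d, 36, 38, p, 2, a), (25, d, 36, 38, p, 31, d), (25, d, 36, 38, p, 32, v), (25, d, 36, 38, p, 38, y)}
π[C, B, E, F, D, A]: project onto (C, B, E, F, D, A) → {(1, a, 25, 2, 24, s), (1, c, 25, 14, 24, s), (1, d, 25, 31, 24, s), (1, v, 25, 32, 24, s), (1, y, 25, 38, 24, s), (16, s, 11, 25, 7, m), (21, s, 11, 25, 5, p), (23, s, 11, 25, 28, c), (31, a, 25, 2, 36, p), (31, c, 25, 14, 36, p), (31, d, 25, 31, 36, p), (31, v, 25, 32, 36, p), (31, y, 25, 38, 36, p), (36, a, 25, 2, 38, p), (36, c, 25, 14, 38, p), (36, d, 25, 31, 38, p), (36, v, 25, 32, 38, p), (36, y, 25, 38, 38, p)}
Apply σ_{A ≠ c}; surviving tuples: {(1, a, 25, 2, 24, s), (1, c, 25, 14, 24, s), (1, d, 25, 31, 24, s), (1, v, 25, 32, 24, s), (1, y, 25, 38, 24, s), (16, s, 11, 25, 7, m), (21, s, 11, 25, 5, p), (31, a, 25, 2, 36, p), (31, c, 25, 14, 36, p), (31, d, 25, 31, 36, p), (31, v, 25, 32, 36, p), (31, y, 25, 38, 36, p), (36, a, 25, 2, 38, p), (36, c, 25, 14, 38, p), (36, d, 25, 31, 38, p), (36, v, 25, 32, 38, p), (36, y, 25, 38, 38, p)}
π[A, B]: project onto (A, B) (5 duplicate(s) eliminated) → {(m, s), (p, a), (p, c), (p, d), (p, s), (p, v), (p, y), (s, a), (s, c), (s, d), (s, v), (s, y)}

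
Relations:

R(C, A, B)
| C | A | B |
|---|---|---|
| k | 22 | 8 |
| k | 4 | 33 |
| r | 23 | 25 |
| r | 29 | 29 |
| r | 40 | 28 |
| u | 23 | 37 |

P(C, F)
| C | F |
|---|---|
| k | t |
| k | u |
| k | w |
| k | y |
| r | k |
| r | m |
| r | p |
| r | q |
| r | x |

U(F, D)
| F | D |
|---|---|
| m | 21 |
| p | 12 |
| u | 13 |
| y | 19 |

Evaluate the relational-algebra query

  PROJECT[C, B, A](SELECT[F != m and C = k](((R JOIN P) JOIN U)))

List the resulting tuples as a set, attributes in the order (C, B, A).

{(k, 33, 4), (k, 8, 22)}

Joining R and P on C yields {(k, 22, 8, t), (k, 22, 8, u), (k, 22, 8, w), (k, 22, 8, y), (k, 4, 33, t), (k, 4, 33, u), (k, 4, 33, w), (k, 4, 33, y), (r, 23, 25, k), (r, 23, 25, m), (r, 23, 25, p), (r, 23, 25, q), (r, 23, 25, x), (r, 29, 29, k), (r, 29, 29, m), (r, 29, 29, p), (r, 29, 29, q), (r, 29, 29, x), (r, 40, 28, k), (r, 40, 28, m), (r, 40, 28, p), (r, 40, 28, q), (r, 40, 28, x)}.
Joining (R JOIN P) and U on F yields {(k, 22, 8, u, 13), (k, 22, 8, y, 19), (k, 4, 33, u, 13), (k, 4, 33, y, 19), (r, 23, 25, m, 21), (r, 23, 25, p, 12), (r, 29, 29, m, 21), (r, 29, 29, p, 12), (r, 40, 28, m, 21), (r, 40, 28, p, 12)}.
Selection F != m and C = k: {(k, 22, 8, u, 13), (k, 22, 8, y, 19), (k, 4, 33, u, 13), (k, 4, 33, y, 19)}
π_{C, B, A} gives {(k, 33, 4), (k, 8, 22)} (2 duplicate(s) eliminated).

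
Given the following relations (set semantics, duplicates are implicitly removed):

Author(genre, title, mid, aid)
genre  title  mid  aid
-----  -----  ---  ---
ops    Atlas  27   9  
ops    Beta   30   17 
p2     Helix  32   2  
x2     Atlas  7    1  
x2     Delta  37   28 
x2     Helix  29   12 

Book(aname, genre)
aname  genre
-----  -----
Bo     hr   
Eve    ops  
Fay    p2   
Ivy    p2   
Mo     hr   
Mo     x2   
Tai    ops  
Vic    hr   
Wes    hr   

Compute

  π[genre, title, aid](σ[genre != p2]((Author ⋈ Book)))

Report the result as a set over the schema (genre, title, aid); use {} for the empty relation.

Joining Author and Book on genre yields {(ops, Atlas, 27, 9, Eve), (ops, Atlas, 27, 9, Tai), (ops, Beta, 30, 17, Eve), (ops, Beta, 30, 17, Tai), (p2, Helix, 32, 2, Fay), (p2, Helix, 32, 2, Ivy), (x2, Atlas, 7, 1, Mo), (x2, Delta, 37, 28, Mo), (x2, Helix, 29, 12, Mo)}.
Filtering on genre != p2 leaves {(ops, Atlas, 27, 9, Eve), (ops, Atlas, 27, 9, Tai), (ops, Beta, 30, 17, Eve), (ops, Beta, 30, 17, Tai), (x2, Atlas, 7, 1, Mo), (x2, Delta, 37, 28, Mo), (x2, Helix, 29, 12, Mo)}.
Projecting to genre, title, aid (2 duplicate(s) eliminated): {(ops, Atlas, 9), (ops, Beta, 17), (x2, Atlas, 1), (x2, Delta, 28), (x2, Helix, 12)}

{(ops, Atlas, 9), (ops, Beta, 17), (x2, Atlas, 1), (x2, Delta, 28), (x2, Helix, 12)}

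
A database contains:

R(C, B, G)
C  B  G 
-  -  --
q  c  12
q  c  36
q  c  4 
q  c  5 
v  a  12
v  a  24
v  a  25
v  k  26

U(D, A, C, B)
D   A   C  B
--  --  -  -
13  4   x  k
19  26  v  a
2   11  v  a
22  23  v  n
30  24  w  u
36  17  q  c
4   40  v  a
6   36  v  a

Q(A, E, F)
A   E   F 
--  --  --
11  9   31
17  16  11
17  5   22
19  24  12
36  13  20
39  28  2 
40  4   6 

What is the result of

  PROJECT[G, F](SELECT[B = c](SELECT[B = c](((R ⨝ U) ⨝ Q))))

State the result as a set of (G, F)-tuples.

R ⋈ U (natural join on C, B): {(q, c, 12, 36, 17), (q, c, 36, 36, 17), (q, c, 4, 36, 17), (q, c, 5, 36, 17), (v, a, 12, 19, 26), (v, a, 12, 2, 11), (v, a, 12, 4, 40), (v, a, 12, 6, 36), (v, a, 24, 19, 26), (v, a, 24, 2, 11), (v, a, 24, 4, 40), (v, a, 24, 6, 36), (v, a, 25, 19, 26), (v, a, 25, 2, 11), (v, a, 25, 4, 40), (v, a, 25, 6, 36)}
(R ⨝ U) ⋈ Q (natural join on A): {(q, c, 12, 36, 17, 16, 11), (q, c, 12, 36, 17, 5, 22), (q, c, 36, 36, 17, 16, 11), (q, c, 36, 36, 17, 5, 22), (q, c, 4, 36, 17, 16, 11), (q, c, 4, 36, 17, 5, 22), (q, c, 5, 36, 17, 16, 11), (q, c, 5, 36, 17, 5, 22), (v, a, 12, 2, 11, 9, 31), (v, a, 12, 4, 40, 4, 6), (v, a, 12, 6, 36, 13, 20), (v, a, 24, 2, 11, 9, 31), (v, a, 24, 4, 40, 4, 6), (v, a, 24, 6, 36, 13, 20), (v, a, 25, 2, 11, 9, 31), (v, a, 25, 4, 40, 4, 6), (v, a, 25, 6, 36, 13, 20)}
Filtering on B = c leaves {(q, c, 12, 36, 17, 16, 11), (q, c, 12, 36, 17, 5, 22), (q, c, 36, 36, 17, 16, 11), (q, c, 36, 36, 17, 5, 22), (q, c, 4, 36, 17, 16, 11), (q, c, 4, 36, 17, 5, 22), (q, c, 5, 36, 17, 16, 11), (q, c, 5, 36, 17, 5, 22)}.
Filtering on B = c leaves {(q, c, 12, 36, 17, 16, 11), (q, c, 12, 36, 17, 5, 22), (q, c, 36, 36, 17, 16, 11), (q, c, 36, 36, 17, 5, 22), (q, c, 4, 36, 17, 16, 11), (q, c, 4, 36, 17, 5, 22), (q, c, 5, 36, 17, 16, 11), (q, c, 5, 36, 17, 5, 22)}.
Projecting to G, F: {(12, 11), (12, 22), (36, 11), (36, 22), (4, 11), (4, 22), (5, 11), (5, 22)}

{(12, 11), (12, 22), (36, 11), (36, 22), (4, 11), (4, 22), (5, 11), (5, 22)}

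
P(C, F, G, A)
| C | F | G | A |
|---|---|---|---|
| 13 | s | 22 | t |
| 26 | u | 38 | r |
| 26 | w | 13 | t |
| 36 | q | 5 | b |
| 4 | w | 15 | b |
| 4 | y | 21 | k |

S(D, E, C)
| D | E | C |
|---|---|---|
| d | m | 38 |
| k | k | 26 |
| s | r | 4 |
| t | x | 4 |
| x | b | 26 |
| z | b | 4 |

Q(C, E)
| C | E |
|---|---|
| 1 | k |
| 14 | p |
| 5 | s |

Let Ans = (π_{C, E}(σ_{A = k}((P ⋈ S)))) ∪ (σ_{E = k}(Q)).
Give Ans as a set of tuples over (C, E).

Natural join on C: {(26, u, 38, r, k, k), (26, u, 38, r, x, b), (26, w, 13, t, k, k), (26, w, 13, t, x, b), (4, w, 15, b, s, r), (4, w, 15, b, t, x), (4, w, 15, b, z, b), (4, y, 21, k, s, r), (4, y, 21, k, t, x), (4, y, 21, k, z, b)}
Filtering on A = k leaves {(4, y, 21, k, s, r), (4, y, 21, k, t, x), (4, y, 21, k, z, b)}.
π[C, E]: project onto (C, E) → {(4, b), (4, r), (4, x)}
Filtering on E = k leaves {(1, k)}.
Set union of the two operands is {(1, k), (4, b), (4, r), (4, x)}.

{(1, k), (4, b), (4, r), (4, x)}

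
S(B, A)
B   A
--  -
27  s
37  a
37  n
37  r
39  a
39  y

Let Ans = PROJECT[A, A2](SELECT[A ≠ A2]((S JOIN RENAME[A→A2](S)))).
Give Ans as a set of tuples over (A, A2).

{(a, n), (a, r), (a, y), (n, a), (n, r), (r, a), (r, n), (y, a)}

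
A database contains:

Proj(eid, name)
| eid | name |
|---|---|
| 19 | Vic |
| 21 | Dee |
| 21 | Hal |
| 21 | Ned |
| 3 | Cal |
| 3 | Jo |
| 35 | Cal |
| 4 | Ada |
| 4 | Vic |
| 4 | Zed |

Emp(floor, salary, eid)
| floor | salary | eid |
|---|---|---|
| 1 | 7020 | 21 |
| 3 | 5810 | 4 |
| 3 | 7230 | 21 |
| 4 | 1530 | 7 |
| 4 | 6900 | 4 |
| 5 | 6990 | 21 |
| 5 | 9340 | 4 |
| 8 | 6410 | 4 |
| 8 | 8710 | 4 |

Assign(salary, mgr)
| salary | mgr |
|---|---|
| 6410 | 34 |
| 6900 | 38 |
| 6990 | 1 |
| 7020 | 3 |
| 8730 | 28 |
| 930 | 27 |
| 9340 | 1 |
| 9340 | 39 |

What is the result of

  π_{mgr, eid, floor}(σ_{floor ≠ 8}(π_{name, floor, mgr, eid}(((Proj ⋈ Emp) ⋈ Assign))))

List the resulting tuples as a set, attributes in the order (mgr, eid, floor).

{(1, 21, 5), (1, 4, 5), (3, 21, 1), (38, 4, 4), (39, 4, 5)}

Natural join on eid: {(21, Dee, 1, 7020), (21, Dee, 3, 7230), (21, Dee, 5, 6990), (21, Hal, 1, 7020), (21, Hal, 3, 7230), (21, Hal, 5, 6990), (21, Ned, 1, 7020), (21, Ned, 3, 7230), (21, Ned, 5, 6990), (4, Ada, 3, 5810), (4, Ada, 4, 6900), (4, Ada, 5, 9340), (4, Ada, 8, 6410), (4, Ada, 8, 8710), (4, Vic, 3, 5810), (4, Vic, 4, 6900), (4, Vic, 5, 9340), (4, Vic, 8, 6410), (4, Vic, 8, 8710), (4, Zed, 3, 5810), (4, Zed, 4, 6900), (4, Zed, 5, 9340), (4, Zed, 8, 6410), (4, Zed, 8, 8710)}
Natural join on salary: {(21, Dee, 1, 7020, 3), (21, Dee, 5, 6990, 1), (21, Hal, 1, 7020, 3), (21, Hal, 5, 6990, 1), (21, Ned, 1, 7020, 3), (21, Ned, 5, 6990, 1), (4, Ada, 4, 6900, 38), (4, Ada, 5, 9340, 1), (4, Ada, 5, 9340, 39), (4, Ada, 8, 6410, 34), (4, Vic, 4, 6900, 38), (4, Vic, 5, 9340, 1), (4, Vic, 5, 9340, 39), (4, Vic, 8, 6410, 34), (4, Zed, 4, 6900, 38), (4, Zed, 5, 9340, 1), (4, Zed, 5, 9340, 39), (4, Zed, 8, 6410, 34)}
Projecting to name, floor, mgr, eid: {(Ada, 4, 38, 4), (Ada, 5, 1, 4), (Ada, 5, 39, 4), (Ada, 8, 34, 4), (Dee, 1, 3, 21), (Dee, 5, 1, 21), (Hal, 1, 3, 21), (Hal, 5, 1, 21), (Ned, 1, 3, 21), (Ned, 5, 1, 21), (Vic, 4, 38, 4), (Vic, 5, 1, 4), (Vic, 5, 39, 4), (Vic, 8, 34, 4), (Zed, 4, 38, 4), (Zed, 5, 1, 4), (Zed, 5, 39, 4), (Zed, 8, 34, 4)}
Selection floor ≠ 8: {(Ada, 4, 38, 4), (Ada, 5, 1, 4), (Ada, 5, 39, 4), (Dee, 1, 3, 21), (Dee, 5, 1, 21), (Hal, 1, 3, 21), (Hal, 5, 1, 21), (Ned, 1, 3, 21), (Ned, 5, 1, 21), (Vic, 4, 38, 4), (Vic, 5, 1, 4), (Vic, 5, 39, 4), (Zed, 4, 38, 4), (Zed, 5, 1, 4), (Zed, 5, 39, 4)}
Projecting to mgr, eid, floor (10 duplicate(s) eliminated): {(1, 21, 5), (1, 4, 5), (3, 21, 1), (38, 4, 4), (39, 4, 5)}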